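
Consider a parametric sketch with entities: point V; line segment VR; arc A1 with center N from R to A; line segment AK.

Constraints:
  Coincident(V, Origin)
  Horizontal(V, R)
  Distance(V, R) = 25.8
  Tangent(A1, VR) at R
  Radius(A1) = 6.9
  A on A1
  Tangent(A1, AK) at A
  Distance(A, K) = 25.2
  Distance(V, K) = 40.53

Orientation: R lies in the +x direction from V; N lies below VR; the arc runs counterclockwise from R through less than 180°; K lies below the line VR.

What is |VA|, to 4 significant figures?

20.69

Checks: ∠(NR, RV) = 90.00° ✓; |NR| = 6.900 ✓; |NA| = 6.900 ✓; ∠(NA, AK) = 90.00° ✓; |AK| = 25.20 ✓; |VK| = 40.53 ✓.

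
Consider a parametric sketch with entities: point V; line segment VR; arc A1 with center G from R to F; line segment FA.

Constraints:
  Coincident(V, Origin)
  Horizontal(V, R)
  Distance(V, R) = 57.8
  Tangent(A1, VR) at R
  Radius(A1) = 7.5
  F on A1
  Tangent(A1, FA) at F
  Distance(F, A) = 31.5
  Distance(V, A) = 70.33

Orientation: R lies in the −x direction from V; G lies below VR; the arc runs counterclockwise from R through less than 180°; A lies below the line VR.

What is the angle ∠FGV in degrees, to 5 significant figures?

174.23°

Checks: ∠(GR, RV) = 90.00° ✓; |GR| = 7.500 ✓; |GF| = 7.500 ✓; ∠(GF, FA) = 90.00° ✓; |FA| = 31.50 ✓; |VA| = 70.33 ✓.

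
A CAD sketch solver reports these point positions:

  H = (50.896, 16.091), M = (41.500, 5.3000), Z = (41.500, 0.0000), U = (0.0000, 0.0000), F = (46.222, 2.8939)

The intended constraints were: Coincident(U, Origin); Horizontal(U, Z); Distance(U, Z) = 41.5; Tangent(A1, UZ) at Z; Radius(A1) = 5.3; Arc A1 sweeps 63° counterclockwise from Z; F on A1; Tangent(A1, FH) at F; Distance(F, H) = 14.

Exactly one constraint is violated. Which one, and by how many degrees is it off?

Tangent(A1, FH) at F — off by 7.50°.

U = (0.00, 0.00) ✓; U.y = 0.00, Z.y = 0.00 ✓; |UZ| = 41.50 ✓; ∠(MZ, ZU) = 90.00° ✓; |MZ| = 5.300 ✓; bearing(M→F) − bearing(M→Z) = 63.00° ✓; |MF| = 5.300 ✓; ∠(MF, FH) = 82.50° ✗; |FH| = 14.00 ✓.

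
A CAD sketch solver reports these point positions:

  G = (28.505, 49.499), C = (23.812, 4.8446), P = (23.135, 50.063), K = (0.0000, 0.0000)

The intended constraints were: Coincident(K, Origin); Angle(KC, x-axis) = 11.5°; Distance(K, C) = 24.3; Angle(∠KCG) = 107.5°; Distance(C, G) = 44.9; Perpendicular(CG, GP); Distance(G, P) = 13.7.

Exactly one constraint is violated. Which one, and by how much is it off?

Distance(G, P) = 13.7 — off by 8.30.

K = (0.00, 0.00) ✓; KC at 11.50° ✓; |KC| = 24.30 ✓; ∠KCG = 107.5° ✓; |CG| = 44.90 ✓; ∠(CG, GP) = 90.00° ✓; |GP| = 5.400 ✗.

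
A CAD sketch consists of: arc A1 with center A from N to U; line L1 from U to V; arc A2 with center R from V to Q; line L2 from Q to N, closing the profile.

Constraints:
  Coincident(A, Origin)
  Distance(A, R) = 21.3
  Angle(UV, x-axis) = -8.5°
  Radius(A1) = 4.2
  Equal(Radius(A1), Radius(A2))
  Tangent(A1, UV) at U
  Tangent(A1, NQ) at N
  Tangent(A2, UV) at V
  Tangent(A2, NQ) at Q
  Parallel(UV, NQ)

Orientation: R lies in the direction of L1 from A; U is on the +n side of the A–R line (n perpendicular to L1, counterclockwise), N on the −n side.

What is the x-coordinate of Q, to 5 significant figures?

20.445

Tangency of A1 to both parallel lines with radius 4.2 puts U and N at A ± 4.2·n: U = (0.62080, 4.1539), N = (-0.62080, -4.1539). Equal radii place V and Q the same way about R: V = R + 4.2·n = (21.687, 1.0055), Q = R − 4.2·n = (20.445, -7.3022). So Q.x = 20.445.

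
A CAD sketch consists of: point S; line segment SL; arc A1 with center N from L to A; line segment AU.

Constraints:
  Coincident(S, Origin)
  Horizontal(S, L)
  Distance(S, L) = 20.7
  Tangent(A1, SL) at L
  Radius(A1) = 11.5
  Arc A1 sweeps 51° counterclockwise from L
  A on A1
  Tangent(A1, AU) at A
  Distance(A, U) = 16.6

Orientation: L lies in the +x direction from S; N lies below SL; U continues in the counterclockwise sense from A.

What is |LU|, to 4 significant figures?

25.89

S is at the origin; S and L share the same y with |SL| = 20.7 and L on the +x side, so L = (20.70, 0.000). Since A1 is tangent to SL there, NL ⟂ SL, so N = L + (0, -11.5) = (20.70, -11.50). On A1, L sits at bearing 90° from N; a 51° counterclockwise sweep puts A at bearing 141°, so A = N + 11.5·(cos 141°, sin 141°) = (11.76, -4.263). Tangency of A1 to AU means the radius NA is perpendicular to AU, so AU runs along (−sin 141°, cos 141°); with |AU| = 16.6, U = (1.316, -17.16). Then |LU| = |U − L| = 25.89.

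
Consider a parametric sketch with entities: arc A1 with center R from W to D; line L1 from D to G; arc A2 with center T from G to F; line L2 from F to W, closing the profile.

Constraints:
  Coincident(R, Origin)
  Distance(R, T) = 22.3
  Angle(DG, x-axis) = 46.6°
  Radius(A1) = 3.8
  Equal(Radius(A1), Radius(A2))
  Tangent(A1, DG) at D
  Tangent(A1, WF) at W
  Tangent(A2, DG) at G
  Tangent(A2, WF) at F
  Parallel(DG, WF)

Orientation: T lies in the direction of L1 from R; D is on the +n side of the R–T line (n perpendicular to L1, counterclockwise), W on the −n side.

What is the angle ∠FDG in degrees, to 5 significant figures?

18.819°

The slot axis is L1's direction at 46.6°, so u = (cos 46.6°, sin 46.6°) = (0.68709, 0.72657) and n = (−sin 46.6°, cos 46.6°) = (-0.72657, 0.68709). R is at the origin and T lies 22.3 along u from R, so T = 22.3·u = (15.322, 16.203). Tangency of A1 to both parallel lines with radius 3.8 puts D and W at R ± 3.8·n: D = (-2.7610, 2.6109), W = (2.7610, -2.6109). Equal radii place G and F the same way about T: G = T + 3.8·n = (12.561, 18.814), F = T − 3.8·n = (18.083, 13.592). Then cos ∠FDG = DF·DG / (|DF||DG|), giving 18.819°.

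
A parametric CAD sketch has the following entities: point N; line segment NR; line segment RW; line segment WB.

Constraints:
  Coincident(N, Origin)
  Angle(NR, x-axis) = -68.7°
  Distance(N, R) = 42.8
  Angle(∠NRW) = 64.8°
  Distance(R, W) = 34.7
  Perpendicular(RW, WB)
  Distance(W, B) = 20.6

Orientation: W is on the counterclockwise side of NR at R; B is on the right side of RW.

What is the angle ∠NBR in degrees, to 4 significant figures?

43.78°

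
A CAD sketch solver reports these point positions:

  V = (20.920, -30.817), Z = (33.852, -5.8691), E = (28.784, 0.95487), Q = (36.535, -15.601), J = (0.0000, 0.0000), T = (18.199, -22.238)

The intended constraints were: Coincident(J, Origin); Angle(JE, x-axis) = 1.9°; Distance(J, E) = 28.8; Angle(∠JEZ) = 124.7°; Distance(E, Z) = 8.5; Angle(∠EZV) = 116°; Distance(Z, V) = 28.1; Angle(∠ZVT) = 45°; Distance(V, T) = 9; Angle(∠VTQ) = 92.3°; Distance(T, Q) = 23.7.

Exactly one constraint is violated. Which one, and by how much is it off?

Distance(T, Q) = 23.7 — off by 4.20.

J = (0.00, 0.00) ✓; JE at 1.900° ✓; |JE| = 28.80 ✓; ∠JEZ = 124.7° ✓; |EZ| = 8.500 ✓; ∠EZV = 116.0° ✓; |ZV| = 28.10 ✓; ∠ZVT = 45.00° ✓; |VT| = 9.000 ✓; ∠VTQ = 92.30° ✓; |TQ| = 19.50 ✗.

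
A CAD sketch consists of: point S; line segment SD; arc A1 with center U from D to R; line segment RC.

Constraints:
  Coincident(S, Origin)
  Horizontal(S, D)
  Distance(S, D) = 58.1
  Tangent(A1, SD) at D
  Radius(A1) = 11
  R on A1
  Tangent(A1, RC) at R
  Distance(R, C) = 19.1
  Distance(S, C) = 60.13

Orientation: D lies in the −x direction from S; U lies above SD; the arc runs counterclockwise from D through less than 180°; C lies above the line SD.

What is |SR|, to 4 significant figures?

49.09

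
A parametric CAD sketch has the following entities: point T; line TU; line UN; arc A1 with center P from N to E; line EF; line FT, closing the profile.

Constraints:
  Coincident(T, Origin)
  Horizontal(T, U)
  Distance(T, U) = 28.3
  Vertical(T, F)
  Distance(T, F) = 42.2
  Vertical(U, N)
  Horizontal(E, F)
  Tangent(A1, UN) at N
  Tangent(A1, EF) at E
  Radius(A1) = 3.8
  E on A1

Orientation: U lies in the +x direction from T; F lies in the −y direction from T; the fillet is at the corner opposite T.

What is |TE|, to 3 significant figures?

48.8

T is at the origin; TU is horizontal with |TU| = 28.3 and U on the +x side, so U = (28.3, 0.00). T and F share the same x with |TF| = 42.2 and F on the −y side, so F = (0.00, -42.2). The virtual corner opposite T is at (28.3, -42.2). Since A1 is tangent to UN there, PN ⟂ UN and A1 meets EF tangentially, so PE is at right angles to EF, with radius 3.8, so the center P sits 3.8 in from both sides at P = (24.5, -38.4). That places the tangent points at N = (28.3, -38.4) on UN and E = (24.5, -42.2) on EF. Then |TE| = |E − T| = 48.8.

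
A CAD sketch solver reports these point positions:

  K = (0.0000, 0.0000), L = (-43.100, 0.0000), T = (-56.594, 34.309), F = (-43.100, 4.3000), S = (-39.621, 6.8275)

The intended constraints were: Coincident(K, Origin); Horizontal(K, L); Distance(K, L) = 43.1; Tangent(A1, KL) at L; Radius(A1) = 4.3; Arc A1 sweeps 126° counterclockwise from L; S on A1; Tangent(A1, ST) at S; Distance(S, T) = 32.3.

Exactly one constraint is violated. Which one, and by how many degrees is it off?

Tangent(A1, ST) at S — off by 4.30°.

K = (0.00, 0.00) ✓; K.y = 0.00, L.y = 0.00 ✓; |KL| = 43.10 ✓; ∠(FL, LK) = 90.00° ✓; |FL| = 4.300 ✓; bearing(F→S) − bearing(F→L) = 126.0° ✓; |FS| = 4.300 ✓; ∠(FS, ST) = 94.30° ✗; |ST| = 32.30 ✓.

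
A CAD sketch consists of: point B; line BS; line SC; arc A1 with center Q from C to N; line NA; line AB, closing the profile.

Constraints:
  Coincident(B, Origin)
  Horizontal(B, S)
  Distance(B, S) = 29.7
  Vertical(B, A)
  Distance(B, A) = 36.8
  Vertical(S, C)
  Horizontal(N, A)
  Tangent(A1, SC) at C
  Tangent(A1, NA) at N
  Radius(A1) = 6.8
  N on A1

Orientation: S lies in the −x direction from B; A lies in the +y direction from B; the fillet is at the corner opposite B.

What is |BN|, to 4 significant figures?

43.34

B is at the origin; BS is horizontal with |BS| = 29.7 and S on the −x side, so S = (-29.70, 0.000). B and A share the same x with |BA| = 36.8 and A on the +y side, so A = (0.000, 36.80). The virtual corner opposite B is at (-29.70, 36.80). Since A1 is tangent to SC there, QC ⟂ SC and since A1 is tangent to NA there, QN ⟂ NA, with radius 6.8, so the center Q sits 6.8 in from both sides at Q = (-22.90, 30.00). That places the tangent points at C = (-29.70, 30.00) on SC and N = (-22.90, 36.80) on NA. Then |BN| = |N − B| = 43.34.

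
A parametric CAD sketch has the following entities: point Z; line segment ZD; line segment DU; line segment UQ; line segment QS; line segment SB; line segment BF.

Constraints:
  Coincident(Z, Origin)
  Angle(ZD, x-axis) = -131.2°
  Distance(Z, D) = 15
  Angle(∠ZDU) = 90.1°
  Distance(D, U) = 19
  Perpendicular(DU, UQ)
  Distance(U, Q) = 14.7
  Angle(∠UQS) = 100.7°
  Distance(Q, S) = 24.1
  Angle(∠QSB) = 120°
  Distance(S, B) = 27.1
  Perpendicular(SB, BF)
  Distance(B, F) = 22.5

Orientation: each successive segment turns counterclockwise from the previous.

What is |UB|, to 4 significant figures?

41.38

Z is at the origin; ZD runs at -131.2° with length 15.0, so D = (-9.880, -11.29). ∠ZDU = 90.1° gives DU at -41.30° from the x-axis; with |DU| = 19.0, U = (4.394, -23.83). DU ⟂ UQ, so UQ runs at 48.70°; with |UQ| = 14.7, Q = (14.10, -12.78). ∠UQS = 100.7° gives QS at 128.0° from the x-axis; with |QS| = 24.1, S = (-0.7417, 6.208). ∠QSB = 120.0° gives SB at -172.0° from the x-axis; with |SB| = 27.1, B = (-27.58, 2.437). Then |UB| = |B − U| = 41.38.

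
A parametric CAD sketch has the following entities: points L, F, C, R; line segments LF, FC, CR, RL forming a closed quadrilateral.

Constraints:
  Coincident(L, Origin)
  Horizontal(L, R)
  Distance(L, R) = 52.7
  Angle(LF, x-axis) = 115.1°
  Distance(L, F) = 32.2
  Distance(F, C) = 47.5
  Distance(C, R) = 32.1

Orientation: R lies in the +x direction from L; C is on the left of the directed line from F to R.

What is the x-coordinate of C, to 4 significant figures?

33.73

L is at the origin; LR is horizontal with |LR| = 52.7 and R in +x, so R = (52.7, 0). LF runs at 115.1° with |LF| = 32.2, so F = (-13.66, 29.16). C is determined by |FC| = 47.5 and |CR| = 32.1 together: it lies at the intersection of circle(F, 47.5) and circle(R, 32.1). With |FR| = 72.48, the foot of the radical line on FR is 44.70 from F and the perpendicular offset is √(47.5² − 44.70²) = 16.07. Taking the left-of-FR solution: C = (33.73, 25.89).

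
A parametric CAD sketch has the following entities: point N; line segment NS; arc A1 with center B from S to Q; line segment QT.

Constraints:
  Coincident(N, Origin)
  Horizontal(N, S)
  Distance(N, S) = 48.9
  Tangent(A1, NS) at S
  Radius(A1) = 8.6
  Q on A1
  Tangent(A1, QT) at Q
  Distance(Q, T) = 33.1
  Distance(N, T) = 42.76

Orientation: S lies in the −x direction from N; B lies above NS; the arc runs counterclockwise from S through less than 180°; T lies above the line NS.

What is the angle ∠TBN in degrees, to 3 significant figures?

57.9°

N is at the origin; N and S share the same y with |NS| = 48.9 and S on the −x side, so S = (-48.9, 0.00). Since A1 is tangent to NS there, BS ⟂ NS, so B = S + (0, 8.6) = (-48.9, 8.60). Since BQ ⟂ QT (tangency), |BT| = √(8.6² + 33.1²) = 34.2 regardless of where Q sits on A1. So T lies on both circle(N, 42.76) and circle(B, 34.2); the above-NS intersection is T = (-26.0, 34.0). Q is the foot of the tangent from T: Q = (-41.3, 4.62).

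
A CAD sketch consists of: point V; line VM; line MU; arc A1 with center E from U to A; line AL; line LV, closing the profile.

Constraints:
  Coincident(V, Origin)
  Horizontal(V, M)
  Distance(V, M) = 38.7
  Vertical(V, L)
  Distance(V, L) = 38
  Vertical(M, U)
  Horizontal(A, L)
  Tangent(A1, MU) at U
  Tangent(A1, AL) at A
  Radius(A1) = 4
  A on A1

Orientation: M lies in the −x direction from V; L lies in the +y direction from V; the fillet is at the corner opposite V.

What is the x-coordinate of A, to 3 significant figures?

-34.7

The virtual corner opposite V is at (-38.7, 38.0). The tangent condition forces EU to be normal to MU and A1 meets AL tangentially, so EA is at right angles to AL, with radius 4.0, so the center E sits 4.0 in from both sides at E = (-34.7, 34.0). That places the tangent points at U = (-38.7, 34.0) on MU and A = (-34.7, 38.0) on AL. So A.x = -34.7.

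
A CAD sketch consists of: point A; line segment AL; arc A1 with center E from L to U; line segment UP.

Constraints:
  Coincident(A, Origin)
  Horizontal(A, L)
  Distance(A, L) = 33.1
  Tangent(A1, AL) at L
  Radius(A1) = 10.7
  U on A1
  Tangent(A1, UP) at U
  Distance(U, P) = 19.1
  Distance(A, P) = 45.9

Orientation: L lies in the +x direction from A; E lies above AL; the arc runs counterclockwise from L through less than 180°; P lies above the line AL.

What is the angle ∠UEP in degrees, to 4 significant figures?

60.74°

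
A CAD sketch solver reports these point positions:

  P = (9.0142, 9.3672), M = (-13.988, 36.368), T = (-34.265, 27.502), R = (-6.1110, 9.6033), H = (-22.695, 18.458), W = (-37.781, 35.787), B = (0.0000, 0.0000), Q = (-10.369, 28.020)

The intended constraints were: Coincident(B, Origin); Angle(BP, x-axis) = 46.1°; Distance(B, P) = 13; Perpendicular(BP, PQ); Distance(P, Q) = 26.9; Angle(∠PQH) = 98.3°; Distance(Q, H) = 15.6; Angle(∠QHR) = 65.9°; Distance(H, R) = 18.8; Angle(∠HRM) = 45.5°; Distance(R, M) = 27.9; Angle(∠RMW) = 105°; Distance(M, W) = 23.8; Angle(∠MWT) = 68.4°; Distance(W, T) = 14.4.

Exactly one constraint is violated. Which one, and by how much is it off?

Distance(W, T) = 14.4 — off by 5.40.

B = (0.00, 0.00) ✓; BP at 46.10° ✓; |BP| = 13.00 ✓; ∠(BP, PQ) = 90.00° ✓; |PQ| = 26.90 ✓; ∠PQH = 98.30° ✓; |QH| = 15.60 ✓; ∠QHR = 65.90° ✓; |HR| = 18.80 ✓; ∠HRM = 45.50° ✓; |RM| = 27.90 ✓; ∠RMW = 105.0° ✓; |MW| = 23.80 ✓; ∠MWT = 68.40° ✓; |WT| = 9.000 ✗.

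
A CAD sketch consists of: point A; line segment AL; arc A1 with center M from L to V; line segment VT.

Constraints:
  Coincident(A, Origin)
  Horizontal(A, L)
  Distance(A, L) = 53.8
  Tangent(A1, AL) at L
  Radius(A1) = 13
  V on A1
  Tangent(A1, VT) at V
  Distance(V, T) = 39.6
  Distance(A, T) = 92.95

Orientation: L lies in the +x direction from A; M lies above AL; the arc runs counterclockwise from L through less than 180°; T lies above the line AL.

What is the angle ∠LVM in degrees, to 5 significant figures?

57.278°

Checks: ∠(ML, LA) = 90.00° ✓; |MV| = 13.00 ✓; ∠(MV, VT) = 90.00° ✓; |VT| = 39.60 ✓; |AT| = 92.95 ✓.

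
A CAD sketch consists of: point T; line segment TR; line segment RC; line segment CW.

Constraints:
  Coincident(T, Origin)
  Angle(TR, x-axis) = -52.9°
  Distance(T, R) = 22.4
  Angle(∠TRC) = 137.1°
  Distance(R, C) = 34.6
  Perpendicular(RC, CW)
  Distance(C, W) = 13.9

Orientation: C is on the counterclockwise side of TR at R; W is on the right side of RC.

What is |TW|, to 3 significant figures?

58.7

T is at the origin; TR runs at -52.9° with length 22.4, so R = 22.4·(cos -52.9°, sin -52.9°) = (13.5, -17.9). ∠TRC = 137.1°, so RC runs at -52.9° + (180° − 137.1°) = -10.0° from the x-axis; with |RC| = 34.6, C = R + 34.6·(cos -10.0°, sin -10.0°) = (47.6, -23.9). RC ⟂ CW; with |CW| = 13.9 on the right of RC, W = C + 13.9·(-0.174, -0.985) = (45.2, -37.6). Then |TW| = |W − T| = 58.7.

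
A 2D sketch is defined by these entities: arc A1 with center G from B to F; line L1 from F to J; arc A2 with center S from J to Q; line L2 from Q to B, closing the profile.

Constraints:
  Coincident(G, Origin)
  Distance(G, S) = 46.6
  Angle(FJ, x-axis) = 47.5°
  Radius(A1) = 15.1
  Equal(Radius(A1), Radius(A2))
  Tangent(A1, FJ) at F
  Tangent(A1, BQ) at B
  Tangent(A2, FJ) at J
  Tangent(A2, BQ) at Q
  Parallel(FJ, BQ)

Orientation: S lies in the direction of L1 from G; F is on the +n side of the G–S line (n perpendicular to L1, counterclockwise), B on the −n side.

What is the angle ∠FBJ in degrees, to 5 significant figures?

57.054°

The slot axis is L1's direction at 47.5°, so u = (cos 47.5°, sin 47.5°) = (0.67559, 0.73728) and n = (−sin 47.5°, cos 47.5°) = (-0.73728, 0.67559). G is at the origin and S lies 46.6 along u from G, so S = 46.6·u = (31.483, 34.357). Tangency of A1 to both parallel lines with radius 15.1 puts F and B at G ± 15.1·n: F = (-11.133, 10.201), B = (11.133, -10.201). Equal radii place J and Q the same way about S: J = S + 15.1·n = (20.350, 44.559), Q = S − 15.1·n = (42.615, 24.156). Then cos ∠FBJ = BF·BJ / (|BF||BJ|), giving 57.054°.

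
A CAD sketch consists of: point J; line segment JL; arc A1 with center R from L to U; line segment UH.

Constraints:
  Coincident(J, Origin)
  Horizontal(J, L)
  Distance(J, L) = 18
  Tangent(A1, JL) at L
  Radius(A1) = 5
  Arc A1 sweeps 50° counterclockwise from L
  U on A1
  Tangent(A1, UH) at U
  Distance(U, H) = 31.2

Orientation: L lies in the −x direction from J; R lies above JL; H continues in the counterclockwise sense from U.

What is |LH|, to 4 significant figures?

35.08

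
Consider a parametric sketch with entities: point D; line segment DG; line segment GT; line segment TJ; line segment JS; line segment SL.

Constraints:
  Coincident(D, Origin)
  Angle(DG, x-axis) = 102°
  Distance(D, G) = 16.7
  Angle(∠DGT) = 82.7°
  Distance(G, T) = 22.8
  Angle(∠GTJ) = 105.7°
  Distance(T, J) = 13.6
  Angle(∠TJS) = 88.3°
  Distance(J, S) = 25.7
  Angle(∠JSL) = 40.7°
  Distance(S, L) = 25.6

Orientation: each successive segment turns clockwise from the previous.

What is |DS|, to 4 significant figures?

2.806

D is at the origin; DG runs at 102.0° with length 16.7, so G = (-3.472, 16.34). ∠DGT = 82.7° gives GT at 4.700° from the x-axis; with |GT| = 22.8, T = (19.25, 18.20). ∠GTJ = 105.7° gives TJ at -69.60° from the x-axis; with |TJ| = 13.6, J = (23.99, 5.456). ∠TJS = 88.3° gives JS at -161.3° from the x-axis; with |JS| = 25.7, S = (-0.3515, -2.784). Then |DS| = |S − D| = 2.806.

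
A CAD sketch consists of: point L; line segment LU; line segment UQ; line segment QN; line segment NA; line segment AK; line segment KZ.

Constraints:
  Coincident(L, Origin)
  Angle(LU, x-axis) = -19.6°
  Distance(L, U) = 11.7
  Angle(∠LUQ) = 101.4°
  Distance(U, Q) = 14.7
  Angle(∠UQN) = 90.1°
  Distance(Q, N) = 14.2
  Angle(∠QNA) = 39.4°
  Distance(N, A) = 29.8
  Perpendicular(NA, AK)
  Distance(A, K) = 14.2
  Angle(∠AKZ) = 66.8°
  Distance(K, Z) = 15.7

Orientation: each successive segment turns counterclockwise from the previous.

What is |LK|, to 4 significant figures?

30.66

L is at the origin; LU runs at -19.6° with length 11.7, so U = (11.02, -3.925). ∠LUQ = 101.4° gives UQ at 59.00° from the x-axis; with |UQ| = 14.7, Q = (18.59, 8.676). ∠UQN = 90.1° gives QN at 148.9° from the x-axis; with |QN| = 14.2, N = (6.434, 16.01). ∠QNA = 39.4° gives NA at -70.50° from the x-axis; with |NA| = 29.8, A = (16.38, -12.08). NA ⟂ AK, so AK runs at 19.50°; with |AK| = 14.2, K = (29.77, -7.340). Then |LK| = |K − L| = 30.66.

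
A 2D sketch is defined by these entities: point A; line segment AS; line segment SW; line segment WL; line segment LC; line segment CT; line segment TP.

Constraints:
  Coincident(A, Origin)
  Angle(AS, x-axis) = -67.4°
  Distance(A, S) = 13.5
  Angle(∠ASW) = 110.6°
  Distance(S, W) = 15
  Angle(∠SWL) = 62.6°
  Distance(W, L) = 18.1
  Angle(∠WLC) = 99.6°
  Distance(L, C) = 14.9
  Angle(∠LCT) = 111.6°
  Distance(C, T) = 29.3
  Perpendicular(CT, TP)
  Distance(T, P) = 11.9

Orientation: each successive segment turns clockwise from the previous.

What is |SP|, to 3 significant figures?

18.7

A is at the origin; AS runs at -67.4° with length 13.5, so S = (5.19, -12.5). ∠ASW = 110.6° gives SW at -137° from the x-axis; with |SW| = 15.0, W = (-5.75, -22.7). ∠SWL = 62.6° gives WL at 106° from the x-axis; with |WL| = 18.1, L = (-10.7, -5.32). ∠WLC = 99.6° gives LC at 25.4° from the x-axis; with |LC| = 14.9, C = (2.78, 1.08). ∠LCT = 111.6° gives CT at -43.0° from the x-axis; with |CT| = 29.3, T = (24.2, -18.9). The perpendicularity gives TP at right angles to CT, so TP runs at -133°; with |TP| = 11.9, P = (16.1, -27.6). Then |SP| = |P − S| = 18.7.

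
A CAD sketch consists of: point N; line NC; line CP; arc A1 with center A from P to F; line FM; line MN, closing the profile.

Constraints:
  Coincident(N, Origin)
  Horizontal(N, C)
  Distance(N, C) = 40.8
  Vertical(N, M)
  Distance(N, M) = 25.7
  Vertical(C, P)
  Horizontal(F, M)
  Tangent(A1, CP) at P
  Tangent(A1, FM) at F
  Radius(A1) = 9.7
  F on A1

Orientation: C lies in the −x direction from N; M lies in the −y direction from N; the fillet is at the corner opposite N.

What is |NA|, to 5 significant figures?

34.974

N and M share the same x with |NM| = 25.7 and M on the −y side, so M = (0.0000, -25.700). The virtual corner opposite N is at (-40.800, -25.700). Since A1 is tangent to CP there, AP ⟂ CP and since A1 is tangent to FM there, AF ⟂ FM, with radius 9.7, so the center A sits 9.7 in from both sides at A = (-31.100, -16.000). Then |NA| = |A − N| = 34.974.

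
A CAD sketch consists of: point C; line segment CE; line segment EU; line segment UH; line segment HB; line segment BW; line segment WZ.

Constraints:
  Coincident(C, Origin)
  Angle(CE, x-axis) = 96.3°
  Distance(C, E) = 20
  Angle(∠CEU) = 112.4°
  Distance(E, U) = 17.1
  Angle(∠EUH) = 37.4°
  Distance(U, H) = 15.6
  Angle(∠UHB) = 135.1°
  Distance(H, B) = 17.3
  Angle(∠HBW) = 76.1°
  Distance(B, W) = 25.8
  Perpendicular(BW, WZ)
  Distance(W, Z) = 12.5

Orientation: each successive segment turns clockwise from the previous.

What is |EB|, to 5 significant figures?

14.386

C is at the origin; CE runs at 96.3° with length 20.0, so E = (-2.1947, 19.879). ∠CEU = 112.4° gives EU at 28.700° from the x-axis; with |EU| = 17.1, U = (12.805, 28.091). ∠EUH = 37.4° gives UH at -113.90° from the x-axis; with |UH| = 15.6, H = (6.4843, 13.829). ∠UHB = 135.1° gives HB at -158.80° from the x-axis; with |HB| = 17.3, B = (-9.6449, 7.5726). Then |EB| = |B − E| = 14.386.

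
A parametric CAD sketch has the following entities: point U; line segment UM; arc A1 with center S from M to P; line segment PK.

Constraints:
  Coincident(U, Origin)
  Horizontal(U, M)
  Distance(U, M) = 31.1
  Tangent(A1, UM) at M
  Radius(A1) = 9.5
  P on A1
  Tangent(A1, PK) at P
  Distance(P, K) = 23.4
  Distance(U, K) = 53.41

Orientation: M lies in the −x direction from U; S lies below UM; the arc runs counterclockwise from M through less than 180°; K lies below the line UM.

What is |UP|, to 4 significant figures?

41.45

Checks: |SP| = 9.500 ✓; ∠(SP, PK) = 90.00° ✓; |PK| = 23.40 ✓; |UK| = 53.41 ✓.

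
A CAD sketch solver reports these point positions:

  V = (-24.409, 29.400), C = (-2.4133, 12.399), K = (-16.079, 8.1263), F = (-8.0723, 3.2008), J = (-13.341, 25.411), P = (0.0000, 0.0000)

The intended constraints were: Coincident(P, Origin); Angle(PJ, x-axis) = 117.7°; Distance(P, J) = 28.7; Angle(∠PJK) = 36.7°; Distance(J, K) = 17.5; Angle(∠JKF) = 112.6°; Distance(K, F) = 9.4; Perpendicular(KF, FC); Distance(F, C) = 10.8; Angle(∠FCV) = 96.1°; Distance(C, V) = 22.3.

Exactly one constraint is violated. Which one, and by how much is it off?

Distance(C, V) = 22.3 — off by 5.50.

P = (0.00, 0.00) ✓; PJ at 117.7° ✓; |PJ| = 28.70 ✓; ∠PJK = 36.70° ✓; |JK| = 17.50 ✓; ∠JKF = 112.6° ✓; |KF| = 9.400 ✓; ∠(KF, FC) = 90.00° ✓; |FC| = 10.80 ✓; ∠FCV = 96.10° ✓; |CV| = 27.80 ✗.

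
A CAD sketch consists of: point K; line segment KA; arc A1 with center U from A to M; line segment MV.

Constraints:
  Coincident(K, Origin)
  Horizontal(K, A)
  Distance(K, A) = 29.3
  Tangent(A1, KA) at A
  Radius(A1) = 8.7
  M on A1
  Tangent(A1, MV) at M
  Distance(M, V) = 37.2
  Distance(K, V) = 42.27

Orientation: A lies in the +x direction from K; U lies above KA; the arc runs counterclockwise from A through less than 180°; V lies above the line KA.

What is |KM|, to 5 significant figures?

38.451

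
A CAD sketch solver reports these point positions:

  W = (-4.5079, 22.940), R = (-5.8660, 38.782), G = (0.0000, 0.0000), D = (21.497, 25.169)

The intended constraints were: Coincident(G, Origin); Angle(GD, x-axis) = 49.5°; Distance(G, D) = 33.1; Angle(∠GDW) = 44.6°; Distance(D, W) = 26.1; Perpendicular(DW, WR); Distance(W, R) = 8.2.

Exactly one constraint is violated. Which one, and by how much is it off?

Distance(W, R) = 8.2 — off by 7.70.

G = (0.00, 0.00) ✓; GD at 49.50° ✓; |GD| = 33.10 ✓; ∠GDW = 44.60° ✓; |DW| = 26.10 ✓; ∠(DW, WR) = 90.00° ✓; |WR| = 15.90 ✗.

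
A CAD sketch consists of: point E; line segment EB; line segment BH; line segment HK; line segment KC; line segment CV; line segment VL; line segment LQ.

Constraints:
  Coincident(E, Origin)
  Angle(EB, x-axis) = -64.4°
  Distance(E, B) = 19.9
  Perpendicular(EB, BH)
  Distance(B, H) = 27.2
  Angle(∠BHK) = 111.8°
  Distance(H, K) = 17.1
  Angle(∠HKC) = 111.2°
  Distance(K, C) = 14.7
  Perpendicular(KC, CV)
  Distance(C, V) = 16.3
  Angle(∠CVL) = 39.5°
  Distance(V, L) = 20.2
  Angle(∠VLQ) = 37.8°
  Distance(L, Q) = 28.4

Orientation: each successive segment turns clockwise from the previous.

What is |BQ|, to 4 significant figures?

31.77

E is at the origin; EB runs at -64.4° with length 19.9, so B = (8.599, -17.95). EB is perpendicular to BH, so BH runs at -154.4°; with |BH| = 27.2, H = (-15.93, -29.70). ∠BHK = 111.8° gives HK at 137.4° from the x-axis; with |HK| = 17.1, K = (-28.52, -18.12). ∠HKC = 111.2° gives KC at 68.60° from the x-axis; with |KC| = 14.7, C = (-23.15, -4.438). KC ⟂ CV, so CV runs at -21.40°; with |CV| = 16.3, V = (-7.979, -10.39). ∠CVL = 39.5° gives VL at -161.9° from the x-axis; with |VL| = 20.2, L = (-27.18, -16.66). ∠VLQ = 37.8° gives LQ at 55.90° from the x-axis; with |LQ| = 28.4, Q = (-11.26, 6.856). Then |BQ| = |Q − B| = 31.77.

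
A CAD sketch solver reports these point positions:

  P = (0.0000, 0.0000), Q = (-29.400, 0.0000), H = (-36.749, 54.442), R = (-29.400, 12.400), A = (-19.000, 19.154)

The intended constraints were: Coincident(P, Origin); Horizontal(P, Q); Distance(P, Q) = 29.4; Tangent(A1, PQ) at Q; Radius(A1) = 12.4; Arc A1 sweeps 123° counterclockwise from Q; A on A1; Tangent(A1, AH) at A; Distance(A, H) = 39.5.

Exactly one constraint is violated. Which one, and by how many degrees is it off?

Tangent(A1, AH) at A — off by 6.30°.

P = (0.00, 0.00) ✓; P.y = 0.00, Q.y = 0.00 ✓; |PQ| = 29.40 ✓; ∠(RQ, QP) = 90.00° ✓; |RQ| = 12.40 ✓; bearing(R→A) − bearing(R→Q) = 123.0° ✓; |RA| = 12.40 ✓; ∠(RA, AH) = 96.30° ✗; |AH| = 39.50 ✓.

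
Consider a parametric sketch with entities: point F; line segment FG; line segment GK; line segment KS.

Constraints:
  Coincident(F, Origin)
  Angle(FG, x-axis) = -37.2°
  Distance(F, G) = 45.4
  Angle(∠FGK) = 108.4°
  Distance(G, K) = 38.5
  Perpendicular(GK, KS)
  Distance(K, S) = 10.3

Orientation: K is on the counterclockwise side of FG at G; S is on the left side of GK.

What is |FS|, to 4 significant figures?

62.17

F is at the origin; FG runs at -37.2° with length 45.4, so G = 45.4·(cos -37.2°, sin -37.2°) = (36.16, -27.45). ∠FGK = 108.4°, so GK runs at -37.2° + (180° − 108.4°) = 34.40° from the x-axis; with |GK| = 38.5, K = G + 38.5·(cos 34.40°, sin 34.40°) = (67.93, -5.698). The perpendicularity gives KS at right angles to GK; with |KS| = 10.3 on the left of GK, S = K + 10.3·(-0.5650, 0.8251) = (62.11, 2.801). Then |FS| = |S − F| = 62.17.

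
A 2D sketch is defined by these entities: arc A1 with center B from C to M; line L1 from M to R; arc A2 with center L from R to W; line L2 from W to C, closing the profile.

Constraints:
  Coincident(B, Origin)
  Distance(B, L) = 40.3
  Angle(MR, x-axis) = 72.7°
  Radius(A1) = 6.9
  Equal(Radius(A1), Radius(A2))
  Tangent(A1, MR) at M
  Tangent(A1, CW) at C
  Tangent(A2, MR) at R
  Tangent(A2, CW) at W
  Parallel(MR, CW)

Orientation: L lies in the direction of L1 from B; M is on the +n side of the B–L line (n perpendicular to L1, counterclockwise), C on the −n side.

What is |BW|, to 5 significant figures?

40.886

The slot axis is L1's direction at 72.7°, so u = (cos 72.7°, sin 72.7°) = (0.29737, 0.95476) and n = (−sin 72.7°, cos 72.7°) = (-0.95476, 0.29737). B is at the origin and L lies 40.3 along u from B, so L = 40.3·u = (11.984, 38.477). Tangency of A1 to both parallel lines with radius 6.9 puts M and C at B ± 6.9·n: M = (-6.5878, 2.0519), C = (6.5878, -2.0519). Equal radii place R and W the same way about L: R = L + 6.9·n = (5.3964, 40.529), W = L − 6.9·n = (18.572, 36.425). Then |BW| = |W − B| = 40.886.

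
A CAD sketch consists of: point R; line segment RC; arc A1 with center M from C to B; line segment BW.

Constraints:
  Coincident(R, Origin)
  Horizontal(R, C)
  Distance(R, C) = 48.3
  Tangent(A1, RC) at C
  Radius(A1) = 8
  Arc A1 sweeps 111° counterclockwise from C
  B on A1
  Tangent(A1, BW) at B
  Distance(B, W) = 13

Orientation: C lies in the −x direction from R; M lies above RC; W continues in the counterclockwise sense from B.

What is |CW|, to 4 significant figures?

23.17

R is at the origin; RC is horizontal with |RC| = 48.3 and C on the −x side, so C = (-48.30, 0.000). A1 meets RC tangentially, so MC is at right angles to RC, so M = C + (0, 8) = (-48.30, 8.000). On A1, C sits at bearing -90° from M; a 111° counterclockwise sweep puts B at bearing 21°, so B = M + 8.0·(cos 21°, sin 21°) = (-40.83, 10.87). Tangency of A1 to BW means the radius MB is perpendicular to BW, so BW runs along (−sin 21°, cos 21°); with |BW| = 13.0, W = (-45.49, 23.00). Then |CW| = |W − C| = 23.17.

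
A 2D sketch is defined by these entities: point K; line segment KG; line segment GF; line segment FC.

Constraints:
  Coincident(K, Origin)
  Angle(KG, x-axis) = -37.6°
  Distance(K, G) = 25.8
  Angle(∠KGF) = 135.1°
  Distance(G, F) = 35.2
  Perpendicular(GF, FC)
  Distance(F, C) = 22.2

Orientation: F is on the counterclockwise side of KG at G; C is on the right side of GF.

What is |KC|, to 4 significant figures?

67.03

K is at the origin; KG runs at -37.6° with length 25.8, so G = 25.8·(cos -37.6°, sin -37.6°) = (20.44, -15.74). ∠KGF = 135.1°, so GF runs at -37.6° + (180° − 135.1°) = 7.300° from the x-axis; with |GF| = 35.2, F = G + 35.2·(cos 7.300°, sin 7.300°) = (55.36, -11.27). The perpendicularity gives FC at right angles to GF; with |FC| = 22.2 on the right of GF, C = F + 22.2·(0.1271, -0.9919) = (58.18, -33.29). Then |KC| = |C − K| = 67.03.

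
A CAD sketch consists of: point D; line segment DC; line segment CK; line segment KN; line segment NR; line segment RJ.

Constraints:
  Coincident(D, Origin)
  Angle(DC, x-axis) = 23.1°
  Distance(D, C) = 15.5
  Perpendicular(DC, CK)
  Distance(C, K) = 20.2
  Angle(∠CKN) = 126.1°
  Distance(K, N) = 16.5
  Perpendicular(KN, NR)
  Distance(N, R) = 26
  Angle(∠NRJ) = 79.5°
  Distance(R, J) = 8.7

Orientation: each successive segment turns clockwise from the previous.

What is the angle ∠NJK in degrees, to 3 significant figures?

37.3°

The perpendicularity gives NR at right angles to KN, so NR runs at 149°; with |NR| = 26.0, R = (-8.60, -13.4). ∠NRJ = 79.5° gives RJ at 48.7° from the x-axis; with |RJ| = 8.7, J = (-2.86, -6.82). Then cos ∠NJK = JN·JK / (|JN||JK|), giving 37.3°.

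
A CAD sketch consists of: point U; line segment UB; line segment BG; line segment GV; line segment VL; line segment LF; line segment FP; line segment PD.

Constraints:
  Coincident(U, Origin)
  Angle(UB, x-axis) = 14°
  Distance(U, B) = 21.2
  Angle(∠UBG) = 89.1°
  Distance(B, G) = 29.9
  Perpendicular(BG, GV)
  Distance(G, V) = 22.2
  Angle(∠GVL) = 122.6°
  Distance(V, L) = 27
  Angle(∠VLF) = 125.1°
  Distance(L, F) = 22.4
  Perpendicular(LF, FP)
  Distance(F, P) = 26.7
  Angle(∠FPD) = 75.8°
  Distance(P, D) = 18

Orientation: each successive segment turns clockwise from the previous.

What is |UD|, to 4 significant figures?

12.75

U is at the origin; UB runs at 14.0° with length 21.2, so B = (20.57, 5.129). ∠UBG = 89.1° gives BG at -76.90° from the x-axis; with |BG| = 29.9, G = (27.35, -23.99). BG is perpendicular to GV, so GV runs at -166.9°; with |GV| = 22.2, V = (5.725, -29.02). ∠GVL = 122.6° gives VL at 135.7° from the x-axis; with |VL| = 27.0, L = (-13.60, -10.17). ∠VLF = 125.1° gives LF at 80.80° from the x-axis; with |LF| = 22.4, F = (-10.02, 11.94). The perpendicularity gives FP at right angles to LF, so FP runs at -9.200°; with |FP| = 26.7, P = (16.34, 7.675). ∠FPD = 75.8° gives PD at -113.4° from the x-axis; with |PD| = 18.0, D = (9.190, -8.844). Then |UD| = |D − U| = 12.75.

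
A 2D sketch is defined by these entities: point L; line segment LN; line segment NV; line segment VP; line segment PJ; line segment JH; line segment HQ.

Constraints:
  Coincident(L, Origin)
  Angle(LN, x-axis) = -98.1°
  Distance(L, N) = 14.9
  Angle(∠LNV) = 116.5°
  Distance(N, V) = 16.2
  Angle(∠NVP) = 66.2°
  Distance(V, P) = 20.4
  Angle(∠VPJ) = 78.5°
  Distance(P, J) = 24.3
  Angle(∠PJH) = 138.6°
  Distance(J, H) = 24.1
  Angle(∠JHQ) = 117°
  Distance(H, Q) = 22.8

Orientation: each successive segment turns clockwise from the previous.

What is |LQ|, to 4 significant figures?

47.38

L is at the origin; LN runs at -98.1° with length 14.9, so N = (-2.099, -14.75). ∠LNV = 116.5° gives NV at -161.6° from the x-axis; with |NV| = 16.2, V = (-17.47, -19.86). ∠NVP = 66.2° gives VP at 84.60° from the x-axis; with |VP| = 20.4, P = (-15.55, 0.4446). ∠VPJ = 78.5° gives PJ at -16.90° from the x-axis; with |PJ| = 24.3, J = (7.699, -6.619). ∠PJH = 138.6° gives JH at -58.30° from the x-axis; with |JH| = 24.1, H = (20.36, -27.12). ∠JHQ = 117.0° gives HQ at -121.3° from the x-axis; with |HQ| = 22.8, Q = (8.518, -46.61). Then |LQ| = |Q − L| = 47.38.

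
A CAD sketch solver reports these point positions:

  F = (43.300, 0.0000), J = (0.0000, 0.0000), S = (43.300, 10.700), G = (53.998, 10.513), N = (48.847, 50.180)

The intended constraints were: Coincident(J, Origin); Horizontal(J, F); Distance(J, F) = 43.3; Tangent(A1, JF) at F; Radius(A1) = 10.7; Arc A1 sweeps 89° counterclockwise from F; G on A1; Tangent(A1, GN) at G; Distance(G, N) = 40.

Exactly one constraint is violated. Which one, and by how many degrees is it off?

Tangent(A1, GN) at G — off by 8.40°.

J = (0.00, 0.00) ✓; J.y = 0.00, F.y = 0.00 ✓; |JF| = 43.30 ✓; ∠(SF, FJ) = 90.00° ✓; |SF| = 10.70 ✓; bearing(S→G) − bearing(S→F) = 89.00° ✓; |SG| = 10.70 ✓; ∠(SG, GN) = 81.60° ✗; |GN| = 40.00 ✓.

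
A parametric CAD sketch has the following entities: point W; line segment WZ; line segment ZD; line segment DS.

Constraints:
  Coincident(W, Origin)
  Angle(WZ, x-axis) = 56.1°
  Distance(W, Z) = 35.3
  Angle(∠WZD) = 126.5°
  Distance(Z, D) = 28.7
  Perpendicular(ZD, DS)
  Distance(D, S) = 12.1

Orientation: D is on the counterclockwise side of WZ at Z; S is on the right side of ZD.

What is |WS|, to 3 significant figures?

64.1

∠WZD = 126.5°, so ZD runs at 56.1° + (180° − 126.5°) = 110° from the x-axis; with |ZD| = 28.7, D = Z + 28.7·(cos 110°, sin 110°) = (10.1, 56.3). ZD is perpendicular to DS; with |DS| = 12.1 on the right of ZD, S = D + 12.1·(0.942, 0.335) = (21.5, 60.4). Then |WS| = |S − W| = 64.1.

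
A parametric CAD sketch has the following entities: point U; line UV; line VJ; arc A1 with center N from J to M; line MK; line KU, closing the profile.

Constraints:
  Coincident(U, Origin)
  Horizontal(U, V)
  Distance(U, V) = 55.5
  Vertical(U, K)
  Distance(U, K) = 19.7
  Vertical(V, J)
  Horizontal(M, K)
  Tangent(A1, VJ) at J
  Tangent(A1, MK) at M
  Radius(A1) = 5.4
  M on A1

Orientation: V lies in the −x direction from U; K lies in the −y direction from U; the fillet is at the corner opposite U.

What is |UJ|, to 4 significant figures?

57.31

U is at the origin; UV is horizontal with |UV| = 55.5 and V on the −x side, so V = (-55.50, 0.000). UK is vertical with |UK| = 19.7 and K on the −y side, so K = (0.000, -19.70). The virtual corner opposite U is at (-55.50, -19.70). A1 meets VJ tangentially, so NJ is at right angles to VJ and A1 meets MK tangentially, so NM is at right angles to MK, with radius 5.4, so the center N sits 5.4 in from both sides at N = (-50.10, -14.30). That places the tangent points at J = (-55.50, -14.30) on VJ and M = (-50.10, -19.70) on MK. Then |UJ| = |J − U| = 57.31.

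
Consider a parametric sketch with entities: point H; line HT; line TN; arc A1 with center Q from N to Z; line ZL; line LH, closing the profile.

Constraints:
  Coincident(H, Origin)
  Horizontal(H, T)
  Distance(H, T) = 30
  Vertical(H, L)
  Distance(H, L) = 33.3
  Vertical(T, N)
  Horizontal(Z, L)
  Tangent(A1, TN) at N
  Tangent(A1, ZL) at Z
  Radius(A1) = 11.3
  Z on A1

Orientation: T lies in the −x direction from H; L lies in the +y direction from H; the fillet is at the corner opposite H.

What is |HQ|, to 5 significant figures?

28.874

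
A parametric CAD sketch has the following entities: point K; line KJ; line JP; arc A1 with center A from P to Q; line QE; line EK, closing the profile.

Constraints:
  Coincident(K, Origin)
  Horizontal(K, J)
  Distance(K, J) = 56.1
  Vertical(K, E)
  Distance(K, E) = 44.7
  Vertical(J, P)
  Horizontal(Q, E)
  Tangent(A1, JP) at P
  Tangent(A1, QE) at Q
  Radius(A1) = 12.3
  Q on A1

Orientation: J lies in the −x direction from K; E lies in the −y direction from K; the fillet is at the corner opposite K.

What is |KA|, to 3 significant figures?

54.5

K is at the origin; KJ is horizontal with |KJ| = 56.1 and J on the −x side, so J = (-56.1, 0.00). KE is vertical with |KE| = 44.7 and E on the −y side, so E = (0.00, -44.7). The virtual corner opposite K is at (-56.1, -44.7). A1 meets JP tangentially, so AP is at right angles to JP and tangency of A1 to QE means the radius AQ is perpendicular to QE, with radius 12.3, so the center A sits 12.3 in from both sides at A = (-43.8, -32.4). Then |KA| = |A − K| = 54.5.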